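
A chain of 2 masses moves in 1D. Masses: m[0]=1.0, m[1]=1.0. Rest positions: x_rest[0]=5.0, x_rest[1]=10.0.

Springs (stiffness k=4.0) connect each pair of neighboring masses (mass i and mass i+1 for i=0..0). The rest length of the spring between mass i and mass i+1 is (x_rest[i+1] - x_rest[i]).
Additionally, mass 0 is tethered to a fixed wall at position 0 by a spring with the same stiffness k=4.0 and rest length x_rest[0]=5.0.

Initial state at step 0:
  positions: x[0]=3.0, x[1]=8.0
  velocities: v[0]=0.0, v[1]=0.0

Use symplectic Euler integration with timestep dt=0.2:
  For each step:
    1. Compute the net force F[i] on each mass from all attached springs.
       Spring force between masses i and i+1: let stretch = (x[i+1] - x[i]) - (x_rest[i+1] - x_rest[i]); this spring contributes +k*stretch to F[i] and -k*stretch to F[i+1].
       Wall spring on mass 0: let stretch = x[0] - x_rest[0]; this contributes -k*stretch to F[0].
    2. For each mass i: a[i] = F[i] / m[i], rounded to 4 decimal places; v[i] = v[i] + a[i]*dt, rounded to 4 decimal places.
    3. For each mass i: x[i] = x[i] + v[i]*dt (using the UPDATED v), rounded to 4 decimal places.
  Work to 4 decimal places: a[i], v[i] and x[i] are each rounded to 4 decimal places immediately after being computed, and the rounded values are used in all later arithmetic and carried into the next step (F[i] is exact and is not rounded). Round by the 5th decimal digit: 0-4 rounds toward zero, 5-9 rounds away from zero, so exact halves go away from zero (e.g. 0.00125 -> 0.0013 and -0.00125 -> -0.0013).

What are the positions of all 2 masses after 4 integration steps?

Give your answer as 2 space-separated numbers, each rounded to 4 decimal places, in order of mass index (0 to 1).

Step 0: x=[3.0000 8.0000] v=[0.0000 0.0000]
Step 1: x=[3.3200 8.0000] v=[1.6000 0.0000]
Step 2: x=[3.8576 8.0512] v=[2.6880 0.2560]
Step 3: x=[4.4490 8.2314] v=[2.9568 0.9011]
Step 4: x=[4.9337 8.6064] v=[2.4235 1.8752]

Answer: 4.9337 8.6064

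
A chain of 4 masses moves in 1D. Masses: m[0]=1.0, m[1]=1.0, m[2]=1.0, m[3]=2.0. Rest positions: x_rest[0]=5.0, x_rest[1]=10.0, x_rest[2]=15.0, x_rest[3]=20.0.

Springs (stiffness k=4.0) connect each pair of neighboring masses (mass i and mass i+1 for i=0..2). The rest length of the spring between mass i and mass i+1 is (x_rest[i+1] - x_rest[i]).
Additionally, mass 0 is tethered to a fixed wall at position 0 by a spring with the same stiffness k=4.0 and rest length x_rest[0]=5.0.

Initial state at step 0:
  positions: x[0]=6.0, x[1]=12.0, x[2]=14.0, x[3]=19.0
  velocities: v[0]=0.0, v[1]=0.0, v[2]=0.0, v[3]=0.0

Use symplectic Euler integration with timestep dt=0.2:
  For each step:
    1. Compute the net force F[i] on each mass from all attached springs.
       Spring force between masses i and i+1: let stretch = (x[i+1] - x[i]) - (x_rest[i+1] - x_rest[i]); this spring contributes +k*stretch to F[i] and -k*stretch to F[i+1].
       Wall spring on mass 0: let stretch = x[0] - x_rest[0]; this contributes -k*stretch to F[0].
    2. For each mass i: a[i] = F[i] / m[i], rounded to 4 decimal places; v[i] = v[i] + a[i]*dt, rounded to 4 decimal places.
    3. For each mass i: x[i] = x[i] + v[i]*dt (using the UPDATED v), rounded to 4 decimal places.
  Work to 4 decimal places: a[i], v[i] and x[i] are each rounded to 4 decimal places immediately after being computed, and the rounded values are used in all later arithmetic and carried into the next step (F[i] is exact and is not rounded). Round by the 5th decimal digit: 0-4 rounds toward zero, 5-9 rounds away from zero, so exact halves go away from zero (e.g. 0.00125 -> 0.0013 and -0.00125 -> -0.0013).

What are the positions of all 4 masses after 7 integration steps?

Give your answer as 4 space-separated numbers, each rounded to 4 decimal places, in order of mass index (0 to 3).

Step 0: x=[6.0000 12.0000 14.0000 19.0000] v=[0.0000 0.0000 0.0000 0.0000]
Step 1: x=[6.0000 11.3600 14.4800 19.0000] v=[0.0000 -3.2000 2.4000 0.0000]
Step 2: x=[5.8976 10.3616 15.1840 19.0384] v=[-0.5120 -4.9920 3.5200 0.1920]
Step 3: x=[5.5658 9.4205 15.7331 19.1684] v=[-1.6589 -4.7053 2.7456 0.6502]
Step 4: x=[4.9602 8.8727 15.8219 19.4236] v=[-3.0278 -2.7390 0.4438 1.2761]
Step 5: x=[4.1870 8.8108 15.3751 19.7907] v=[-3.8660 -0.3096 -2.2342 1.8354]
Step 6: x=[3.4837 9.0594 14.5845 20.2045] v=[-3.5166 1.2428 -3.9532 2.0692]
Step 7: x=[3.1151 9.2999 13.8090 20.5687] v=[-1.8430 1.2023 -3.8773 1.8212]

Answer: 3.1151 9.2999 13.8090 20.5687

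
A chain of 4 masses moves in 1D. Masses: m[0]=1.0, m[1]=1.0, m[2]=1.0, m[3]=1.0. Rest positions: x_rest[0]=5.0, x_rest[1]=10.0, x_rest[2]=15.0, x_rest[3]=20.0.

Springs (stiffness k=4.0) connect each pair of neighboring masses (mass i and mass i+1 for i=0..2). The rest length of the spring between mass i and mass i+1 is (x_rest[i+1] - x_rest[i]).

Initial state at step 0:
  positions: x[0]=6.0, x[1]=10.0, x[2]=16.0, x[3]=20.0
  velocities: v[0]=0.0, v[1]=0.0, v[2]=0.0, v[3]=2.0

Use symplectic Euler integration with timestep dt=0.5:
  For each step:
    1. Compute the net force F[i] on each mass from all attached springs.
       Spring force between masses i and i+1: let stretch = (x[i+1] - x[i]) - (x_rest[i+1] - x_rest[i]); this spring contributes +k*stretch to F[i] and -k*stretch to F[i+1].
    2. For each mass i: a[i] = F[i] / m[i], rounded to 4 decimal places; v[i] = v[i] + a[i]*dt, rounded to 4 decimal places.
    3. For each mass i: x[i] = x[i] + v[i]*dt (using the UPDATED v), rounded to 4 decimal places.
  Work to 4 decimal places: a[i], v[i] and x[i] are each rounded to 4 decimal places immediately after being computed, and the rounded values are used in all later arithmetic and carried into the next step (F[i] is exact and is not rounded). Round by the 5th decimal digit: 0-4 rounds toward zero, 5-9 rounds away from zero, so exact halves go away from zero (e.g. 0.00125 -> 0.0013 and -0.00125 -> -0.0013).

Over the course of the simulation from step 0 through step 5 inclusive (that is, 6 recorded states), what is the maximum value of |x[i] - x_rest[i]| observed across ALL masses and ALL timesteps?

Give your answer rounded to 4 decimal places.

Answer: 3.0000

Derivation:
Step 0: x=[6.0000 10.0000 16.0000 20.0000] v=[0.0000 0.0000 0.0000 2.0000]
Step 1: x=[5.0000 12.0000 14.0000 22.0000] v=[-2.0000 4.0000 -4.0000 4.0000]
Step 2: x=[6.0000 9.0000 18.0000 21.0000] v=[2.0000 -6.0000 8.0000 -2.0000]
Step 3: x=[5.0000 12.0000 16.0000 22.0000] v=[-2.0000 6.0000 -4.0000 2.0000]
Step 4: x=[6.0000 12.0000 16.0000 22.0000] v=[2.0000 0.0000 0.0000 0.0000]
Step 5: x=[8.0000 10.0000 18.0000 21.0000] v=[4.0000 -4.0000 4.0000 -2.0000]
Max displacement = 3.0000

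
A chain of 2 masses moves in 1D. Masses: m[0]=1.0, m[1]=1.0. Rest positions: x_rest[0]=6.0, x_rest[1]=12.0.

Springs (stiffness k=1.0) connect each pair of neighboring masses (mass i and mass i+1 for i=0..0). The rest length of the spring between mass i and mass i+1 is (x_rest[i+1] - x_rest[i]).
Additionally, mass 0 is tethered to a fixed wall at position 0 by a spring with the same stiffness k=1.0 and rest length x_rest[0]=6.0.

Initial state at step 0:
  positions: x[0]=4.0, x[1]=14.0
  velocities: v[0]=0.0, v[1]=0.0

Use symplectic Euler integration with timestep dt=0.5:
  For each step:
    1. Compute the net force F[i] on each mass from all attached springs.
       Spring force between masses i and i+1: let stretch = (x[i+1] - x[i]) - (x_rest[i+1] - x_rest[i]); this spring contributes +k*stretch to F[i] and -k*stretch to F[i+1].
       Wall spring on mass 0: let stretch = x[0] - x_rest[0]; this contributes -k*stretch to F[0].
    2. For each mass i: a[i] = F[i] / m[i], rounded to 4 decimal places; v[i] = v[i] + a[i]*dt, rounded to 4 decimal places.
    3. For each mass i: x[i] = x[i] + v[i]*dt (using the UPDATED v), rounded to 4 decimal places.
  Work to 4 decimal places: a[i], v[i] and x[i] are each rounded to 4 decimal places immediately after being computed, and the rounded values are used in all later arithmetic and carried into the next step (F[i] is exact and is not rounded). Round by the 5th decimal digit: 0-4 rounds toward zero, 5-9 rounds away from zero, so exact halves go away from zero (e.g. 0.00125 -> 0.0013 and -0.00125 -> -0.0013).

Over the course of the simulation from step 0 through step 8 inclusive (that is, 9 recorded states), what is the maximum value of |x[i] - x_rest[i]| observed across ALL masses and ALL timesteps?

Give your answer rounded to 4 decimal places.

Answer: 2.7959

Derivation:
Step 0: x=[4.0000 14.0000] v=[0.0000 0.0000]
Step 1: x=[5.5000 13.0000] v=[3.0000 -2.0000]
Step 2: x=[7.5000 11.6250] v=[4.0000 -2.7500]
Step 3: x=[8.6563 10.7188] v=[2.3125 -1.8125]
Step 4: x=[8.1641 10.7970] v=[-0.9844 0.1563]
Step 5: x=[6.2891 11.7170] v=[-3.7500 1.8399]
Step 6: x=[4.1988 12.7800] v=[-4.1806 2.1260]
Step 7: x=[3.2041 13.1977] v=[-1.9894 0.8354]
Step 8: x=[3.9068 12.6170] v=[1.4054 -1.1614]
Max displacement = 2.7959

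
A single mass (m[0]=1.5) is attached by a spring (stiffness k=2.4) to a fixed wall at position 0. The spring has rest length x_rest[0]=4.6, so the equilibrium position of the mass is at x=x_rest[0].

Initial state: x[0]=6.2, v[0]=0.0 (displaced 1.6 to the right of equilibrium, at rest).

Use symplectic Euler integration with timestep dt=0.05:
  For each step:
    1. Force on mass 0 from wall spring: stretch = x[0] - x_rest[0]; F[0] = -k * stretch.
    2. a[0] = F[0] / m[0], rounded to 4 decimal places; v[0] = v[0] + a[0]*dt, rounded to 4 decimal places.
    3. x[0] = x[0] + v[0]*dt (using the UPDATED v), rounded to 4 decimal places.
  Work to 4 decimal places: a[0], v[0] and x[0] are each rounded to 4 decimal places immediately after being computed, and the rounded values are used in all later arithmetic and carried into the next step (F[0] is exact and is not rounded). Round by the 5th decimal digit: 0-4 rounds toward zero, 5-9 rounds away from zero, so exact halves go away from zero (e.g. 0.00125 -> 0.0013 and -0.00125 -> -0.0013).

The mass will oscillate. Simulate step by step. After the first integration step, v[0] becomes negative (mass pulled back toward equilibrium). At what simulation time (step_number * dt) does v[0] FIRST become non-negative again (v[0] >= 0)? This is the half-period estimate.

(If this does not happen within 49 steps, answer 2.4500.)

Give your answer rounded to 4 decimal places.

Step 0: x=[6.2000] v=[0.0000]
Step 1: x=[6.1936] v=[-0.1280]
Step 2: x=[6.1808] v=[-0.2555]
Step 3: x=[6.1617] v=[-0.3820]
Step 4: x=[6.1364] v=[-0.5069]
Step 5: x=[6.1049] v=[-0.6298]
Step 6: x=[6.0674] v=[-0.7502]
Step 7: x=[6.0240] v=[-0.8676]
Step 8: x=[5.9749] v=[-0.9815]
Step 9: x=[5.9203] v=[-1.0915]
Step 10: x=[5.8604] v=[-1.1971]
Step 11: x=[5.7955] v=[-1.2979]
Step 12: x=[5.7258] v=[-1.3935]
Step 13: x=[5.6516] v=[-1.4836]
Step 14: x=[5.5732] v=[-1.5677]
Step 15: x=[5.4909] v=[-1.6456]
Step 16: x=[5.4051] v=[-1.7169]
Step 17: x=[5.3160] v=[-1.7813]
Step 18: x=[5.2241] v=[-1.8386]
Step 19: x=[5.1297] v=[-1.8885]
Step 20: x=[5.0332] v=[-1.9309]
Step 21: x=[4.9349] v=[-1.9656]
Step 22: x=[4.8353] v=[-1.9924]
Step 23: x=[4.7347] v=[-2.0112]
Step 24: x=[4.6336] v=[-2.0220]
Step 25: x=[4.5324] v=[-2.0247]
Step 26: x=[4.4314] v=[-2.0193]
Step 27: x=[4.3311] v=[-2.0058]
Step 28: x=[4.2319] v=[-1.9843]
Step 29: x=[4.1342] v=[-1.9549]
Step 30: x=[4.0383] v=[-1.9176]
Step 31: x=[3.9447] v=[-1.8727]
Step 32: x=[3.8537] v=[-1.8203]
Step 33: x=[3.7657] v=[-1.7606]
Step 34: x=[3.6810] v=[-1.6939]
Step 35: x=[3.6000] v=[-1.6204]
Step 36: x=[3.5230] v=[-1.5404]
Step 37: x=[3.4503] v=[-1.4542]
Step 38: x=[3.3822] v=[-1.3622]
Step 39: x=[3.3190] v=[-1.2648]
Step 40: x=[3.2609] v=[-1.1623]
Step 41: x=[3.2081] v=[-1.0552]
Step 42: x=[3.1609] v=[-0.9439]
Step 43: x=[3.1195] v=[-0.8288]
Step 44: x=[3.0840] v=[-0.7104]
Step 45: x=[3.0545] v=[-0.5891]
Step 46: x=[3.0312] v=[-0.4655]
Step 47: x=[3.0142] v=[-0.3400]
Step 48: x=[3.0035] v=[-0.2131]
Step 49: x=[2.9992] v=[-0.0854]
v[0] did not become non-negative within 49 steps; using fallback time=2.4500

Answer: 2.4500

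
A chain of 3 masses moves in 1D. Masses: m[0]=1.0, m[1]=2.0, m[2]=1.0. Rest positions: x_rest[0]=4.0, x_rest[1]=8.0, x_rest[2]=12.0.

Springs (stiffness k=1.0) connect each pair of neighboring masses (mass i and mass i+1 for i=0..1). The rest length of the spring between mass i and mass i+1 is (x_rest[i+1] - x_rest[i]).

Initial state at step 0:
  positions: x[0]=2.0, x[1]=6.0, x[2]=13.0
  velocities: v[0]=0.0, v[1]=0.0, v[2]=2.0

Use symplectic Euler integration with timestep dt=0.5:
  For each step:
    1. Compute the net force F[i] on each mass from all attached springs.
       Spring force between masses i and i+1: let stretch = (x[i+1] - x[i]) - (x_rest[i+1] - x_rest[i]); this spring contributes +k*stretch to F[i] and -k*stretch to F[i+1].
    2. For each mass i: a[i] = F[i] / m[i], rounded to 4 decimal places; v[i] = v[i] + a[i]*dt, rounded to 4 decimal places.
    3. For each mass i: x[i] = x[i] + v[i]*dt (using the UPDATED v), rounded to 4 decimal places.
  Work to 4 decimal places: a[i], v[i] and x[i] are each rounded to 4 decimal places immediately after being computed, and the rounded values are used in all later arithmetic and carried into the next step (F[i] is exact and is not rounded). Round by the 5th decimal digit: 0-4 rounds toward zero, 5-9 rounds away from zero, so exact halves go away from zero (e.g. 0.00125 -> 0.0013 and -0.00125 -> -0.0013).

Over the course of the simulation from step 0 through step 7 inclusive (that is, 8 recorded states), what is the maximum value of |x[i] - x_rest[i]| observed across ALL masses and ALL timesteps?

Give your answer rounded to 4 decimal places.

Step 0: x=[2.0000 6.0000 13.0000] v=[0.0000 0.0000 2.0000]
Step 1: x=[2.0000 6.3750 13.2500] v=[0.0000 0.7500 0.5000]
Step 2: x=[2.0938 7.0625 12.7813] v=[0.1875 1.3750 -0.9375]
Step 3: x=[2.4298 7.8438 11.8829] v=[0.6719 1.5626 -1.7969]
Step 4: x=[3.1193 8.4533 10.9747] v=[1.3789 1.2189 -1.8165]
Step 5: x=[4.1423 8.7112 10.4361] v=[2.0459 0.5158 -1.0772]
Step 6: x=[5.3075 8.6136 10.4663] v=[2.3304 -0.1952 0.0604]
Step 7: x=[6.2993 8.3343 11.0334] v=[1.9835 -0.5586 1.1341]
Max displacement = 2.2993

Answer: 2.2993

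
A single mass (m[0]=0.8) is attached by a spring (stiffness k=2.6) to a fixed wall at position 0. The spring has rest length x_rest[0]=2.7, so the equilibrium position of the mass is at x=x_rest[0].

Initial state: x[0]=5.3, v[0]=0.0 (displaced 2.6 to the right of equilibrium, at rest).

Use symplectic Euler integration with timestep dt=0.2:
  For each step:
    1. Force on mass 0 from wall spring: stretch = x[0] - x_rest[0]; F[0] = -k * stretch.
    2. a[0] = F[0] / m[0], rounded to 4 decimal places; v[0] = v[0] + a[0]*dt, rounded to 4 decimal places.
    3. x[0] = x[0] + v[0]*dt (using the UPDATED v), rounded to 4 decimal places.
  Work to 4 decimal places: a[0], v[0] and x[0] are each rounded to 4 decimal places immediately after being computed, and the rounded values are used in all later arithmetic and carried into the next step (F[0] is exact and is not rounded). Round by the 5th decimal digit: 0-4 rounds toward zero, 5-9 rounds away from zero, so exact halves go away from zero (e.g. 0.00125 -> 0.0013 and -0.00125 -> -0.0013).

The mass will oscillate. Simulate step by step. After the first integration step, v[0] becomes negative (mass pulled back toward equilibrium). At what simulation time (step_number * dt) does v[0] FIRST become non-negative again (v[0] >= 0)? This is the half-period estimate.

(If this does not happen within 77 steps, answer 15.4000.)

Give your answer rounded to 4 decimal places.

Step 0: x=[5.3000] v=[0.0000]
Step 1: x=[4.9620] v=[-1.6900]
Step 2: x=[4.3299] v=[-3.1603]
Step 3: x=[3.4860] v=[-4.2197]
Step 4: x=[2.5399] v=[-4.7306]
Step 5: x=[1.6146] v=[-4.6265]
Step 6: x=[0.8304] v=[-3.9210]
Step 7: x=[0.2892] v=[-2.7058]
Step 8: x=[0.0614] v=[-1.1388]
Step 9: x=[0.1767] v=[0.5763]
First v>=0 after going negative at step 9, time=1.8000

Answer: 1.8000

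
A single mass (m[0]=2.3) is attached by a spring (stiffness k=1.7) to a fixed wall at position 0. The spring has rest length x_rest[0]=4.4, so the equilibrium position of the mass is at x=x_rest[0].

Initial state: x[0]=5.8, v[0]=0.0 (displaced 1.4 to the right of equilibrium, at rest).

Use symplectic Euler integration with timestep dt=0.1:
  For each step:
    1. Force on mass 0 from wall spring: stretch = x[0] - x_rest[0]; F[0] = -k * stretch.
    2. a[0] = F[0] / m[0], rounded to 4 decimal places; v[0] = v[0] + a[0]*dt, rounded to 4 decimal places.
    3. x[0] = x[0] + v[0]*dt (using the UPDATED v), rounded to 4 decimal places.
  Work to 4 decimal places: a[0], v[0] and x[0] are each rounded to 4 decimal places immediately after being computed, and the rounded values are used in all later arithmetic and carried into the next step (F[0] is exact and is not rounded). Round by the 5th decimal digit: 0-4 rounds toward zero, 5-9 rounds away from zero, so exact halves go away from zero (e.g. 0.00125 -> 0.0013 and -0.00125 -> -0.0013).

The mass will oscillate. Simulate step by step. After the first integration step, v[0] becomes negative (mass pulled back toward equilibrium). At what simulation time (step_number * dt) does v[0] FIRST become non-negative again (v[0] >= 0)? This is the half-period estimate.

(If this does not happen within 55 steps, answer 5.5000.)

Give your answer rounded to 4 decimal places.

Step 0: x=[5.8000] v=[0.0000]
Step 1: x=[5.7897] v=[-0.1035]
Step 2: x=[5.7691] v=[-0.2062]
Step 3: x=[5.7384] v=[-0.3074]
Step 4: x=[5.6978] v=[-0.4063]
Step 5: x=[5.6476] v=[-0.5022]
Step 6: x=[5.5882] v=[-0.5944]
Step 7: x=[5.5200] v=[-0.6822]
Step 8: x=[5.4435] v=[-0.7650]
Step 9: x=[5.3593] v=[-0.8421]
Step 10: x=[5.2680] v=[-0.9130]
Step 11: x=[5.1703] v=[-0.9772]
Step 12: x=[5.0669] v=[-1.0341]
Step 13: x=[4.9586] v=[-1.0834]
Step 14: x=[4.8461] v=[-1.1247]
Step 15: x=[4.7303] v=[-1.1577]
Step 16: x=[4.6121] v=[-1.1821]
Step 17: x=[4.4923] v=[-1.1978]
Step 18: x=[4.3718] v=[-1.2046]
Step 19: x=[4.2516] v=[-1.2025]
Step 20: x=[4.1325] v=[-1.1915]
Step 21: x=[4.0153] v=[-1.1717]
Step 22: x=[3.9010] v=[-1.1433]
Step 23: x=[3.7904] v=[-1.1064]
Step 24: x=[3.6843] v=[-1.0613]
Step 25: x=[3.5835] v=[-1.0084]
Step 26: x=[3.4887] v=[-0.9481]
Step 27: x=[3.4006] v=[-0.8807]
Step 28: x=[3.3199] v=[-0.8068]
Step 29: x=[3.2472] v=[-0.7270]
Step 30: x=[3.1830] v=[-0.6418]
Step 31: x=[3.1278] v=[-0.5519]
Step 32: x=[3.0820] v=[-0.4579]
Step 33: x=[3.0460] v=[-0.3605]
Step 34: x=[3.0200] v=[-0.2604]
Step 35: x=[3.0042] v=[-0.1584]
Step 36: x=[2.9987] v=[-0.0552]
Step 37: x=[3.0035] v=[0.0484]
First v>=0 after going negative at step 37, time=3.7000

Answer: 3.7000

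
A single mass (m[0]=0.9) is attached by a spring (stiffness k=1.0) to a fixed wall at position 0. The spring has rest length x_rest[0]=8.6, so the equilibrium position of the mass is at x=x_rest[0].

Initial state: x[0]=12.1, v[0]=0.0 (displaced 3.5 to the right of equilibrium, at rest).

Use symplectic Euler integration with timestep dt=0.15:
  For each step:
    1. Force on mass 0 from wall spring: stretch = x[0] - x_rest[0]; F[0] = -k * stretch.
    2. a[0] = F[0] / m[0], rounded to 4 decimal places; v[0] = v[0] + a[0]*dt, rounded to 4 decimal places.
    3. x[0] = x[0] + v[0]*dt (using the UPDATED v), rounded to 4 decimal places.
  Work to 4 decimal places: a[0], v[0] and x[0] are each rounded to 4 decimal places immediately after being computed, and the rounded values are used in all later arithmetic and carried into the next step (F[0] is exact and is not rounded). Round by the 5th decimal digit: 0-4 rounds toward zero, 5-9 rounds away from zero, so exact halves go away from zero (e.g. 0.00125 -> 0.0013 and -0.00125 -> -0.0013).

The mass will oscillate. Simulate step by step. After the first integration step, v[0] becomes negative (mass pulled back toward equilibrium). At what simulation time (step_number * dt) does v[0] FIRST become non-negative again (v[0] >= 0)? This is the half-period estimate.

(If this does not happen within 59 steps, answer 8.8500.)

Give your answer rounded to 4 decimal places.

Answer: 3.0000

Derivation:
Step 0: x=[12.1000] v=[0.0000]
Step 1: x=[12.0125] v=[-0.5833]
Step 2: x=[11.8397] v=[-1.1521]
Step 3: x=[11.5859] v=[-1.6921]
Step 4: x=[11.2574] v=[-2.1898]
Step 5: x=[10.8625] v=[-2.6327]
Step 6: x=[10.4110] v=[-3.0098]
Step 7: x=[9.9143] v=[-3.3116]
Step 8: x=[9.3847] v=[-3.5306]
Step 9: x=[8.8355] v=[-3.6614]
Step 10: x=[8.2804] v=[-3.7007]
Step 11: x=[7.7333] v=[-3.6474]
Step 12: x=[7.2079] v=[-3.5030]
Step 13: x=[6.7173] v=[-3.2710]
Step 14: x=[6.2737] v=[-2.9572]
Step 15: x=[5.8883] v=[-2.5695]
Step 16: x=[5.5707] v=[-2.1176]
Step 17: x=[5.3288] v=[-1.6127]
Step 18: x=[5.1687] v=[-1.0675]
Step 19: x=[5.0944] v=[-0.4956]
Step 20: x=[5.1077] v=[0.0887]
First v>=0 after going negative at step 20, time=3.0000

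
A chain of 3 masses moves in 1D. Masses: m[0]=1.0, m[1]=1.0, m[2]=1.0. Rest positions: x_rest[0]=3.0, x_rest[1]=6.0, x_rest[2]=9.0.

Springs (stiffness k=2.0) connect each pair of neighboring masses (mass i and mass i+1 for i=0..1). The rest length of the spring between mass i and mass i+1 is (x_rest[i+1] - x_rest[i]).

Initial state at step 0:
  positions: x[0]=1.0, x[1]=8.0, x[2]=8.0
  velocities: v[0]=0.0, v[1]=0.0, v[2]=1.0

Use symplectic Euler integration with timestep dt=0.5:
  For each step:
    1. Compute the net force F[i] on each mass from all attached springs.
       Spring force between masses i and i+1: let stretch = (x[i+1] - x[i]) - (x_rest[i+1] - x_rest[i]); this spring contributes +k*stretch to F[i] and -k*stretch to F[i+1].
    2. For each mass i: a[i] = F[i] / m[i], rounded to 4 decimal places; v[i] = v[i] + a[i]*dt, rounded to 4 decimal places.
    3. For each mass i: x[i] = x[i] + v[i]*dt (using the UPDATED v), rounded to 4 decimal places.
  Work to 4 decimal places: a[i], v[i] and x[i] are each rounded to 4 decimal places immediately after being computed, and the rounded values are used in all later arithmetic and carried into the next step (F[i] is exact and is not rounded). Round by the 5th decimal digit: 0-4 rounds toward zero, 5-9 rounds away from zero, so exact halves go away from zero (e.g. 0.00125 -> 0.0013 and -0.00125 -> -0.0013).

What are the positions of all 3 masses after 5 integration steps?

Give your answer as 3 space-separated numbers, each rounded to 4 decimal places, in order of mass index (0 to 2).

Answer: 3.2188 8.1250 8.1563

Derivation:
Step 0: x=[1.0000 8.0000 8.0000] v=[0.0000 0.0000 1.0000]
Step 1: x=[3.0000 4.5000 10.0000] v=[4.0000 -7.0000 4.0000]
Step 2: x=[4.2500 3.0000 10.7500] v=[2.5000 -3.0000 1.5000]
Step 3: x=[3.3750 6.0000 9.1250] v=[-1.7500 6.0000 -3.2500]
Step 4: x=[2.3125 9.2500 7.4375] v=[-2.1250 6.5000 -3.3750]
Step 5: x=[3.2188 8.1250 8.1563] v=[1.8125 -2.2500 1.4375]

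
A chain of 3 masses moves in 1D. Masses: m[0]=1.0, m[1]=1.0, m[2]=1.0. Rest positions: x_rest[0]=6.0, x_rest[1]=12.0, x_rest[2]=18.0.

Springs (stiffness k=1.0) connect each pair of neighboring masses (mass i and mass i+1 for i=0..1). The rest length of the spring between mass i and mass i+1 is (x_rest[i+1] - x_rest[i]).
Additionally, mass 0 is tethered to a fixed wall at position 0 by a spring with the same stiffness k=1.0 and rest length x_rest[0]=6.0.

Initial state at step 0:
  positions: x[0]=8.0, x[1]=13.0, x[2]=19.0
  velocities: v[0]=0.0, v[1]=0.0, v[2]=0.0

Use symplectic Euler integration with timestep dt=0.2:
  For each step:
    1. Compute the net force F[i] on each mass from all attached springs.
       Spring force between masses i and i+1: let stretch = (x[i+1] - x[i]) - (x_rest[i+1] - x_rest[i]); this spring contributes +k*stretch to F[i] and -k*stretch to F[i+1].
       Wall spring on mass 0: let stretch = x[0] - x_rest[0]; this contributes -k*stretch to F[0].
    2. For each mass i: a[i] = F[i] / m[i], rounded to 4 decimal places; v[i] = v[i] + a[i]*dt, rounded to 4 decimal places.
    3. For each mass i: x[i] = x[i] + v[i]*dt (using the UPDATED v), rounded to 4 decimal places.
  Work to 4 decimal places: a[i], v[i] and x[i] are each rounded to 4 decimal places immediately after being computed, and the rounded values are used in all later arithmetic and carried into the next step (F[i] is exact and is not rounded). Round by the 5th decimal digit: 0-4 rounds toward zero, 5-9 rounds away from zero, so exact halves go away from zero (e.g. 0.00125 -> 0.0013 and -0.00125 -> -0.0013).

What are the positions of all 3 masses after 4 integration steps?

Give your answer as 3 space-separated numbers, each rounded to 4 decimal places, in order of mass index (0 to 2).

Answer: 6.9596 13.2880 19.0214

Derivation:
Step 0: x=[8.0000 13.0000 19.0000] v=[0.0000 0.0000 0.0000]
Step 1: x=[7.8800 13.0400 19.0000] v=[-0.6000 0.2000 0.0000]
Step 2: x=[7.6512 13.1120 19.0016] v=[-1.1440 0.3600 0.0080]
Step 3: x=[7.3348 13.2012 19.0076] v=[-1.5821 0.4458 0.0301]
Step 4: x=[6.9596 13.2880 19.0214] v=[-1.8758 0.4338 0.0688]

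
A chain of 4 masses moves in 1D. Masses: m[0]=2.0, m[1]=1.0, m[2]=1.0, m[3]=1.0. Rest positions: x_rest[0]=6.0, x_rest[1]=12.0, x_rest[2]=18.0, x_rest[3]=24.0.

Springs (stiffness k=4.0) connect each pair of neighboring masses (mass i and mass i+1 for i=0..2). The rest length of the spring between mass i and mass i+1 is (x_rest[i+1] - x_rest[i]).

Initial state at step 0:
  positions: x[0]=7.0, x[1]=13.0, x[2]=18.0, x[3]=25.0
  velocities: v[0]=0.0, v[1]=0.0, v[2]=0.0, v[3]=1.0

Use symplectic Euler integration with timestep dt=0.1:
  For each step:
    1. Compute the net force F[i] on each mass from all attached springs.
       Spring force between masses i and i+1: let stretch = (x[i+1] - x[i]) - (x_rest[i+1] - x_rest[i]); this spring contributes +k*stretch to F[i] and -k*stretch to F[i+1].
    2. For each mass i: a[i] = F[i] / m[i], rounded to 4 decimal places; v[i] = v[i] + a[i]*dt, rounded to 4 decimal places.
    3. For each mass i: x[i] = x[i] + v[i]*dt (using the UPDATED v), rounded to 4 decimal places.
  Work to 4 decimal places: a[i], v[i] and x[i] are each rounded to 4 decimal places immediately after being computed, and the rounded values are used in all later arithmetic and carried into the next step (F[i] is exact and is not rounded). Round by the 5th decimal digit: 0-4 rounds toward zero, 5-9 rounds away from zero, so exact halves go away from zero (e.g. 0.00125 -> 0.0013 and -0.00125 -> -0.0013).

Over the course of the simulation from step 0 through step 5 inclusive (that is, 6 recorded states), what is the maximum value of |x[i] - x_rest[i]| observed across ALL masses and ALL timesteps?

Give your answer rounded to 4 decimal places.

Step 0: x=[7.0000 13.0000 18.0000 25.0000] v=[0.0000 0.0000 0.0000 1.0000]
Step 1: x=[7.0000 12.9600 18.0800 25.0600] v=[0.0000 -0.4000 0.8000 0.6000]
Step 2: x=[6.9992 12.8864 18.2344 25.0808] v=[-0.0080 -0.7360 1.5440 0.2080]
Step 3: x=[6.9961 12.7912 18.4487 25.0677] v=[-0.0306 -0.9517 2.1434 -0.1306]
Step 4: x=[6.9889 12.6905 18.7015 25.0299] v=[-0.0716 -1.0067 2.5280 -0.3782]
Step 5: x=[6.9758 12.6022 18.9670 24.9789] v=[-0.1313 -0.8829 2.6550 -0.5096]
Max displacement = 1.0808

Answer: 1.0808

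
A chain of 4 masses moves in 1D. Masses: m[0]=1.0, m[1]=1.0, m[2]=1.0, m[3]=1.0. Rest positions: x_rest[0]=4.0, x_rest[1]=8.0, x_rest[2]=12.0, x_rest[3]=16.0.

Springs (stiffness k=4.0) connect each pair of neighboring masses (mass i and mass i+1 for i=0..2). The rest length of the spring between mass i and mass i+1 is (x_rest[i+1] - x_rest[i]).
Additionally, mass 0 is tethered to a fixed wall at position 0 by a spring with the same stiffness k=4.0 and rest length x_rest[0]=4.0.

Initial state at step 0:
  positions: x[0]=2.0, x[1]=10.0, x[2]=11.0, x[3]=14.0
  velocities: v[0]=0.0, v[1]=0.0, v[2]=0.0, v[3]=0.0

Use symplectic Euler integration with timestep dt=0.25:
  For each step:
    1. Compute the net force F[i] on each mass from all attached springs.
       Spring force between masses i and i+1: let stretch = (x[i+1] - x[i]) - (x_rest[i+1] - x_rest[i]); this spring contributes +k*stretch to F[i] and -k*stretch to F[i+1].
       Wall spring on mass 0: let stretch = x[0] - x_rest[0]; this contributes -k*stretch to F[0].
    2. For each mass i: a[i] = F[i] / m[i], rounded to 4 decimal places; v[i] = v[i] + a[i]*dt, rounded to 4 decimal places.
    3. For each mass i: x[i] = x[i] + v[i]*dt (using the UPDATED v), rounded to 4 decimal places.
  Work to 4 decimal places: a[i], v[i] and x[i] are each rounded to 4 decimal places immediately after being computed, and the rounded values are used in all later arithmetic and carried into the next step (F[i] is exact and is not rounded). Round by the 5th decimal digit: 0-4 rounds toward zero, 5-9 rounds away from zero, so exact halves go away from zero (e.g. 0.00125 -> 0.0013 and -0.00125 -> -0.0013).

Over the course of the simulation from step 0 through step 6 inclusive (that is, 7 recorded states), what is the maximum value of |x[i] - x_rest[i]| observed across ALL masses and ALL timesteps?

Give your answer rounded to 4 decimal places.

Step 0: x=[2.0000 10.0000 11.0000 14.0000] v=[0.0000 0.0000 0.0000 0.0000]
Step 1: x=[3.5000 8.2500 11.5000 14.2500] v=[6.0000 -7.0000 2.0000 1.0000]
Step 2: x=[5.3125 6.1250 11.8750 14.8125] v=[7.2500 -8.5000 1.5000 2.2500]
Step 3: x=[6.0000 5.2344 11.5469 15.6406] v=[2.7500 -3.5625 -1.3125 3.3125]
Step 4: x=[4.9961 6.1133 10.6641 16.4453] v=[-4.0156 3.5156 -3.5313 3.2188]
Step 5: x=[3.0225 7.8506 10.0889 16.8047] v=[-7.8945 6.9492 -2.3009 1.4376]
Step 6: x=[1.5003 8.9405 10.6331 16.4852] v=[-6.0889 4.3594 2.1766 -1.2782]
Max displacement = 2.7656

Answer: 2.7656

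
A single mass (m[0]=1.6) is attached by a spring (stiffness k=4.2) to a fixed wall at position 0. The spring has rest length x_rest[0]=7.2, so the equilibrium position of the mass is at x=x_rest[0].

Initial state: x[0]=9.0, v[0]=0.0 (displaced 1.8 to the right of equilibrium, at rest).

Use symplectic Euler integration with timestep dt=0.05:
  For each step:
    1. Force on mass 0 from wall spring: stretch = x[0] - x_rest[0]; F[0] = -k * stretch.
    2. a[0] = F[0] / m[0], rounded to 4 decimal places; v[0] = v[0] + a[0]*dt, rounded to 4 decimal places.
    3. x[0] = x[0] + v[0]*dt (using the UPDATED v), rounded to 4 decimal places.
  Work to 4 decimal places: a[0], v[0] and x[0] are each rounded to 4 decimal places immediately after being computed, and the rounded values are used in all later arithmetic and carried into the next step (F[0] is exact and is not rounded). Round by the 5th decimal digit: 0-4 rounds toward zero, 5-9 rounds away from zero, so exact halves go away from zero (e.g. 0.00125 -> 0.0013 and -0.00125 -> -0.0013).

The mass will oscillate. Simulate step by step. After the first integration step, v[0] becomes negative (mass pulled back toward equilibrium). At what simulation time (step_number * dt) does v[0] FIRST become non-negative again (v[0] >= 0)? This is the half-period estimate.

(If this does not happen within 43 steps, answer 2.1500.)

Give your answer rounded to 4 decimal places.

Answer: 1.9500

Derivation:
Step 0: x=[9.0000] v=[0.0000]
Step 1: x=[8.9882] v=[-0.2363]
Step 2: x=[8.9647] v=[-0.4710]
Step 3: x=[8.9296] v=[-0.7026]
Step 4: x=[8.8831] v=[-0.9296]
Step 5: x=[8.8256] v=[-1.1505]
Step 6: x=[8.7574] v=[-1.3639]
Step 7: x=[8.6790] v=[-1.5683]
Step 8: x=[8.5909] v=[-1.7624]
Step 9: x=[8.4937] v=[-1.9450]
Step 10: x=[8.3880] v=[-2.1148]
Step 11: x=[8.2745] v=[-2.2707]
Step 12: x=[8.1539] v=[-2.4117]
Step 13: x=[8.0271] v=[-2.5369]
Step 14: x=[7.8948] v=[-2.6455]
Step 15: x=[7.7580] v=[-2.7367]
Step 16: x=[7.6175] v=[-2.8099]
Step 17: x=[7.4743] v=[-2.8647]
Step 18: x=[7.3293] v=[-2.9007]
Step 19: x=[7.1834] v=[-2.9177]
Step 20: x=[7.0376] v=[-2.9155]
Step 21: x=[6.8929] v=[-2.8942]
Step 22: x=[6.7502] v=[-2.8539]
Step 23: x=[6.6105] v=[-2.7949]
Step 24: x=[6.4746] v=[-2.7175]
Step 25: x=[6.3435] v=[-2.6223]
Step 26: x=[6.2180] v=[-2.5099]
Step 27: x=[6.0990] v=[-2.3810]
Step 28: x=[5.9872] v=[-2.2365]
Step 29: x=[5.8833] v=[-2.0773]
Step 30: x=[5.7881] v=[-1.9045]
Step 31: x=[5.7021] v=[-1.7192]
Step 32: x=[5.6260] v=[-1.5226]
Step 33: x=[5.5602] v=[-1.3160]
Step 34: x=[5.5052] v=[-1.1008]
Step 35: x=[5.4613] v=[-0.8784]
Step 36: x=[5.4288] v=[-0.6502]
Step 37: x=[5.4079] v=[-0.4177]
Step 38: x=[5.3988] v=[-0.1825]
Step 39: x=[5.4015] v=[0.0539]
First v>=0 after going negative at step 39, time=1.9500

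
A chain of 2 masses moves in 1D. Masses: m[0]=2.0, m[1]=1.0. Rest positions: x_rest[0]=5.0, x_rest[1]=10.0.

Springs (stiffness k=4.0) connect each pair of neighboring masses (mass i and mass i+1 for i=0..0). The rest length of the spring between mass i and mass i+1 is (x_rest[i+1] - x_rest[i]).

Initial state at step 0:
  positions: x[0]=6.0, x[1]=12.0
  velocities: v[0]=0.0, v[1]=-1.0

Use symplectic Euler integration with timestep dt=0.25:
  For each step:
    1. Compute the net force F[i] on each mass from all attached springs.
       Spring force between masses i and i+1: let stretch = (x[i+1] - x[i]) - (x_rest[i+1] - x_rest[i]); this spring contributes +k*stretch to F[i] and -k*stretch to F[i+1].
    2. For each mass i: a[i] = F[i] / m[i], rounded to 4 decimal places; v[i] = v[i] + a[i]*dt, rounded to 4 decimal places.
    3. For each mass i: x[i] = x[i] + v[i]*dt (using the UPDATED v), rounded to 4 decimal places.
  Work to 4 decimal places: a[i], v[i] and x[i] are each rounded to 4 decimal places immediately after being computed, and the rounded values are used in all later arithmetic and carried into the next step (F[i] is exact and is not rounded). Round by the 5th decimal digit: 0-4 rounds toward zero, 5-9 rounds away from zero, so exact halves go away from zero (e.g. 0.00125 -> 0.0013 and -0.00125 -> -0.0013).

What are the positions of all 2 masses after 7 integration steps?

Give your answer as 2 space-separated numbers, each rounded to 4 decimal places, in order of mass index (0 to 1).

Step 0: x=[6.0000 12.0000] v=[0.0000 -1.0000]
Step 1: x=[6.1250 11.5000] v=[0.5000 -2.0000]
Step 2: x=[6.2969 10.9063] v=[0.6875 -2.3750]
Step 3: x=[6.4200 10.4102] v=[0.4922 -1.9844]
Step 4: x=[6.4168 10.1666] v=[-0.0127 -0.9746]
Step 5: x=[6.2574 10.2355] v=[-0.6378 0.2756]
Step 6: x=[5.9702 10.5599] v=[-1.1488 1.2975]
Step 7: x=[5.6317 10.9869] v=[-1.3540 1.7078]

Answer: 5.6317 10.9869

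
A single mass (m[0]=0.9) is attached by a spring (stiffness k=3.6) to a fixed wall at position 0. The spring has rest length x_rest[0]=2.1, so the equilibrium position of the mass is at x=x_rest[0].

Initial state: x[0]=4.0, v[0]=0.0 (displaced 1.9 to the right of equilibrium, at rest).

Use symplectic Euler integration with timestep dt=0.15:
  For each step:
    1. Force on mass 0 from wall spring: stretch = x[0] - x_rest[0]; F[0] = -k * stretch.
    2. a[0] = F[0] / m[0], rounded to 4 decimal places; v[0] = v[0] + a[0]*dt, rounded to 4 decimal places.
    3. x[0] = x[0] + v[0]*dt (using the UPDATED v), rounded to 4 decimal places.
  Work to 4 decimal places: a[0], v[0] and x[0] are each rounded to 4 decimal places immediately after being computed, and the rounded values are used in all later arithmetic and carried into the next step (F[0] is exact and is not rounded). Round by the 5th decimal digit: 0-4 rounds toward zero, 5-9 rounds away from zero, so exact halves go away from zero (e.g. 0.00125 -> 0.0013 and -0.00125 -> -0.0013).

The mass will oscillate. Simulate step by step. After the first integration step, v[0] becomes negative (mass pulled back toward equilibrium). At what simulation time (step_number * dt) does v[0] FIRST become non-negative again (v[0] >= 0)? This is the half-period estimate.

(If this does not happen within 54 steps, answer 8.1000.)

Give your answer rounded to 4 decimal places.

Answer: 1.6500

Derivation:
Step 0: x=[4.0000] v=[0.0000]
Step 1: x=[3.8290] v=[-1.1400]
Step 2: x=[3.5024] v=[-2.1774]
Step 3: x=[3.0496] v=[-3.0188]
Step 4: x=[2.5113] v=[-3.5886]
Step 5: x=[1.9360] v=[-3.8354]
Step 6: x=[1.3755] v=[-3.7370]
Step 7: x=[0.8802] v=[-3.3023]
Step 8: x=[0.4946] v=[-2.5704]
Step 9: x=[0.2535] v=[-1.6072]
Step 10: x=[0.1786] v=[-0.4993]
Step 11: x=[0.2766] v=[0.6535]
First v>=0 after going negative at step 11, time=1.6500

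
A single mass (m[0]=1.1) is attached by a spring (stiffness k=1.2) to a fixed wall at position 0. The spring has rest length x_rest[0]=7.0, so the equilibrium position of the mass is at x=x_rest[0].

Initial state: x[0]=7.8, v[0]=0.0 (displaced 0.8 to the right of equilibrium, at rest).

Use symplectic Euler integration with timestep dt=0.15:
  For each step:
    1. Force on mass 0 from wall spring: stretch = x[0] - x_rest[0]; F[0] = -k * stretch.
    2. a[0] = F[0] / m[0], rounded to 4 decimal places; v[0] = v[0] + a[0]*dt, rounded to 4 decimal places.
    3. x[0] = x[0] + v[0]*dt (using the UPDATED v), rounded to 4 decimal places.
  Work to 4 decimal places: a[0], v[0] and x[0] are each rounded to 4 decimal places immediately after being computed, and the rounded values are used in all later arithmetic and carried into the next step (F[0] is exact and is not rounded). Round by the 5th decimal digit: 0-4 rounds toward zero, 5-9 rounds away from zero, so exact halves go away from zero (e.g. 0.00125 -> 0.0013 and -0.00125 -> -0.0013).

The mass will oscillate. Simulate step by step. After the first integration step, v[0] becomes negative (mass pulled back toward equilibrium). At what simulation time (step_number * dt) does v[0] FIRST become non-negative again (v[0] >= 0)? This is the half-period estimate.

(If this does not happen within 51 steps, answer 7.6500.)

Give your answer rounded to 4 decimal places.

Step 0: x=[7.8000] v=[0.0000]
Step 1: x=[7.7804] v=[-0.1309]
Step 2: x=[7.7416] v=[-0.2586]
Step 3: x=[7.6846] v=[-0.3800]
Step 4: x=[7.6108] v=[-0.4920]
Step 5: x=[7.5220] v=[-0.5919]
Step 6: x=[7.4204] v=[-0.6773]
Step 7: x=[7.3085] v=[-0.7461]
Step 8: x=[7.1890] v=[-0.7966]
Step 9: x=[7.0649] v=[-0.8275]
Step 10: x=[6.9392] v=[-0.8381]
Step 11: x=[6.8150] v=[-0.8282]
Step 12: x=[6.6953] v=[-0.7979]
Step 13: x=[6.5831] v=[-0.7480]
Step 14: x=[6.4811] v=[-0.6798]
Step 15: x=[6.3919] v=[-0.5949]
Step 16: x=[6.3176] v=[-0.4954]
Step 17: x=[6.2600] v=[-0.3837]
Step 18: x=[6.2206] v=[-0.2626]
Step 19: x=[6.2003] v=[-0.1351]
Step 20: x=[6.1997] v=[-0.0042]
Step 21: x=[6.2187] v=[0.1268]
First v>=0 after going negative at step 21, time=3.1500

Answer: 3.1500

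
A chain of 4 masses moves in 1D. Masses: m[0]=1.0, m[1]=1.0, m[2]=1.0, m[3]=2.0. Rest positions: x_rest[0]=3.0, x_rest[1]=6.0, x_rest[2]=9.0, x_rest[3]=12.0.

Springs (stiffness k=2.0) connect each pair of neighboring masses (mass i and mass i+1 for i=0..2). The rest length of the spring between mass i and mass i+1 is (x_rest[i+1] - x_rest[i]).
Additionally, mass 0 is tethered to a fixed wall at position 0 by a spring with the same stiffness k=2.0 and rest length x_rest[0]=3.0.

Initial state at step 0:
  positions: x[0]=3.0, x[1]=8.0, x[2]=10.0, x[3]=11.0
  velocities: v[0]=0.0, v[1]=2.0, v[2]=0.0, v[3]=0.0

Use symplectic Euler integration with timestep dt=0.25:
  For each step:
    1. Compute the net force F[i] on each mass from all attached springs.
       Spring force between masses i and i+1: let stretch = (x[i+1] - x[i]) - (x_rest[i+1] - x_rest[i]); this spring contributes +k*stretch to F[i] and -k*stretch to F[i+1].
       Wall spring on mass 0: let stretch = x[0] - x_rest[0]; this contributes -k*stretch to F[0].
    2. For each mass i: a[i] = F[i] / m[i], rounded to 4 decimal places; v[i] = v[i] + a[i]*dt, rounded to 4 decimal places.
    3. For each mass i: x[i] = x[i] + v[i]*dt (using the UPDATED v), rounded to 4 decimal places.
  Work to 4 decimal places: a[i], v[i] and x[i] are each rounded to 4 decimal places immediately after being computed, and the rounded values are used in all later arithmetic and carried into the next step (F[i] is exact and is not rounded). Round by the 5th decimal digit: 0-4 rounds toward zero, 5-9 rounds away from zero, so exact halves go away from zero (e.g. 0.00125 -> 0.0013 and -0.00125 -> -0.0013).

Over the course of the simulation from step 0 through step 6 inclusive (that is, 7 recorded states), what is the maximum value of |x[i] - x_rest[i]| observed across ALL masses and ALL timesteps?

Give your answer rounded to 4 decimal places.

Step 0: x=[3.0000 8.0000 10.0000 11.0000] v=[0.0000 2.0000 0.0000 0.0000]
Step 1: x=[3.2500 8.1250 9.8750 11.1250] v=[1.0000 0.5000 -0.5000 0.5000]
Step 2: x=[3.7031 7.8594 9.6875 11.3594] v=[1.8125 -1.0625 -0.7500 0.9375]
Step 3: x=[4.2129 7.3028 9.4805 11.6768] v=[2.0391 -2.2266 -0.8281 1.2695]
Step 4: x=[4.5823 6.6321 9.2758 12.0444] v=[1.4776 -2.6827 -0.8188 1.4704]
Step 5: x=[4.6352 6.0357 9.0867 12.4265] v=[0.2114 -2.3858 -0.7564 1.5283]
Step 6: x=[4.2837 5.6456 8.9337 12.7874] v=[-1.4060 -1.5606 -0.6120 1.4434]
Max displacement = 2.1250

Answer: 2.1250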